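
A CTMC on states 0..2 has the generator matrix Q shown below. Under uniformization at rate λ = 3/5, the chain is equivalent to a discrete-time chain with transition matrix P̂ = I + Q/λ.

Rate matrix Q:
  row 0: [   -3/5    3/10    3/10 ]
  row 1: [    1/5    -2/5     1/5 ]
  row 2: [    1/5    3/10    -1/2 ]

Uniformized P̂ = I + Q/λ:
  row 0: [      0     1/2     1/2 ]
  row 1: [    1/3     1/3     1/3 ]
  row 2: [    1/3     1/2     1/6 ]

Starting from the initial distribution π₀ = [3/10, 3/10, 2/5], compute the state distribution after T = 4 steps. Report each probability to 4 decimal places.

t=0: π = [0.3000, 0.3000, 0.4000]
t=1: π = [0.2333, 0.4500, 0.3167]
t=2: π = [0.2556, 0.4250, 0.3194]
t=3: π = [0.2481, 0.4292, 0.3227]
t=4: π = [0.2506, 0.4285, 0.3209]

π = [0.2506, 0.4285, 0.3209]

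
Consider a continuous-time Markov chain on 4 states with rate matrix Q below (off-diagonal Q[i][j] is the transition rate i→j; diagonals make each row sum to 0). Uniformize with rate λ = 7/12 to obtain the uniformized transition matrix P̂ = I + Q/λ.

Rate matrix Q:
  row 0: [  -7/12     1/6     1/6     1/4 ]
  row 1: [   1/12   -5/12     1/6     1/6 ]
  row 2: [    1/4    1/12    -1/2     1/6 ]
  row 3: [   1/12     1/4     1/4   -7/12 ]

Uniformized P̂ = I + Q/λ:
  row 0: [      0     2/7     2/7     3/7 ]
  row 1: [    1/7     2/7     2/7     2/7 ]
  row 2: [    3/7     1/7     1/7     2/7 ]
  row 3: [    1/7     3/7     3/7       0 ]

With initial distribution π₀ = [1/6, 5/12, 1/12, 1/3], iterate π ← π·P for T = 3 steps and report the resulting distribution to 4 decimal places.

t=0: π = [0.1667, 0.4167, 0.0833, 0.3333]
t=1: π = [0.1429, 0.3214, 0.3214, 0.2143]
t=2: π = [0.2143, 0.2704, 0.2704, 0.2449]
t=3: π = [0.1895, 0.2821, 0.2821, 0.2464]

π = [0.1895, 0.2821, 0.2821, 0.2464]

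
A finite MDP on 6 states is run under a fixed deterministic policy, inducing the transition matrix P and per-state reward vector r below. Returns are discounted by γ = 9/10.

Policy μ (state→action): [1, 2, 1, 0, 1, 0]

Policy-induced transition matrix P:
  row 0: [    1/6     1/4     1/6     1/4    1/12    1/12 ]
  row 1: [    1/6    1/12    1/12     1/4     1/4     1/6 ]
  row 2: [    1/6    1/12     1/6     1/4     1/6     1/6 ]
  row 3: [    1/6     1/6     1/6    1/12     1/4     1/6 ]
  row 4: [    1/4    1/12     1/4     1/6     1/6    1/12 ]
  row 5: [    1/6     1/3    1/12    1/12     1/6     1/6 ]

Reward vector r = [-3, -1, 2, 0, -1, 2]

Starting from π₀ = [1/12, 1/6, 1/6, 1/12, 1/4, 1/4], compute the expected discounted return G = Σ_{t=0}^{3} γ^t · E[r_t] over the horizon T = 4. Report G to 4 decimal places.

t=0: π = [0.0833, 0.1667, 0.1667, 0.0833, 0.2500, 0.2500], E[r] = 0.1667, γ^t·E[r] = 0.166667, running G = 0.166667
t=1: π = [0.1875, 0.1667, 0.1528, 0.1736, 0.1806, 0.1389], E[r] = -0.3264, γ^t·E[r] = -0.293750, running G = -0.127083
t=2: π = [0.1817, 0.1638, 0.1563, 0.1829, 0.1794, 0.1360], E[r] = -0.3038, γ^t·E[r] = -0.246094, running G = -0.373177
t=3: π = [0.1816, 0.1629, 0.1566, 0.1819, 0.1804, 0.1366], E[r] = -0.3017, γ^t·E[r] = -0.219938, running G = -0.593115

G = -0.5931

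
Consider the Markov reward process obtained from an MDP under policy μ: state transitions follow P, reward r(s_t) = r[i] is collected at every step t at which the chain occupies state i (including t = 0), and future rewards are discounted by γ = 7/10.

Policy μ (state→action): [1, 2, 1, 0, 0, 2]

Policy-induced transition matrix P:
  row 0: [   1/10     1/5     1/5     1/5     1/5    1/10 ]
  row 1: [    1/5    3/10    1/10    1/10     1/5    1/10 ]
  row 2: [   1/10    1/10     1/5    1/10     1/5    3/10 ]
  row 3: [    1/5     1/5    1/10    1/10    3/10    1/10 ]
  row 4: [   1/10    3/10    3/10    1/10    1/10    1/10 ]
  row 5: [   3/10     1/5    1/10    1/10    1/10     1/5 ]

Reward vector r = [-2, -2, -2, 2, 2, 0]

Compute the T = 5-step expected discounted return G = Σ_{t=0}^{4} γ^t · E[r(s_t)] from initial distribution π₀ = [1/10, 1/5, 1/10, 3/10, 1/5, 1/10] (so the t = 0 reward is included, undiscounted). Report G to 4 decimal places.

G = -0.7135

t=0: π = [0.1000, 0.2000, 0.1000, 0.3000, 0.2000, 0.1000], E[r] = 0.2000, γ^t·E[r] = 0.200000, running G = 0.200000
t=1: π = [0.1700, 0.2300, 0.1600, 0.1100, 0.2000, 0.1300], E[r] = -0.5000, γ^t·E[r] = -0.350000, running G = -0.150000
t=2: π = [0.1600, 0.2270, 0.1730, 0.1170, 0.1780, 0.1450], E[r] = -0.5300, γ^t·E[r] = -0.259700, running G = -0.409700
t=3: π = [0.1634, 0.2232, 0.1689, 0.1160, 0.1794, 0.1491], E[r] = -0.5202, γ^t·E[r] = -0.178429, running G = -0.588129
t=4: π = [0.1637, 0.2234, 0.1691, 0.1163, 0.1788, 0.1487], E[r] = -0.5223, γ^t·E[r] = -0.125395, running G = -0.713523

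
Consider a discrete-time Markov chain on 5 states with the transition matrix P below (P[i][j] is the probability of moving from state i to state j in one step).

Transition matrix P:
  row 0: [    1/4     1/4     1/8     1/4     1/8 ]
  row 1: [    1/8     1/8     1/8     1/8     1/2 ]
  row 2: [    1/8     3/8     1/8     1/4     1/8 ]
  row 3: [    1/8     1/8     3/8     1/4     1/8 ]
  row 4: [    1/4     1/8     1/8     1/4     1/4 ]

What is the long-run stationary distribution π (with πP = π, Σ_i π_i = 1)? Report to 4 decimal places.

π = [0.1750, 0.1923, 0.1815, 0.2260, 0.2253]

Balance equations π_j = Σ_i π_i·P[i][j]:
  π_0 = 1/4·π_0 + 1/8·π_1 + 1/8·π_2 + 1/8·π_3 + 1/4·π_4
  π_1 = 1/4·π_0 + 1/8·π_1 + 3/8·π_2 + 1/8·π_3 + 1/8·π_4
  π_2 = 1/8·π_0 + 1/8·π_1 + 1/8·π_2 + 3/8·π_3 + 1/8·π_4
  π_3 = 1/4·π_0 + 1/8·π_1 + 1/4·π_2 + 1/4·π_3 + 1/4·π_4
  normalize: π_0 + π_1 + π_2 + π_3 + π_4 = 1
Solving the linear system gives exactly π = [122/697, 134/697, 253/1394, 315/1394, 157/697].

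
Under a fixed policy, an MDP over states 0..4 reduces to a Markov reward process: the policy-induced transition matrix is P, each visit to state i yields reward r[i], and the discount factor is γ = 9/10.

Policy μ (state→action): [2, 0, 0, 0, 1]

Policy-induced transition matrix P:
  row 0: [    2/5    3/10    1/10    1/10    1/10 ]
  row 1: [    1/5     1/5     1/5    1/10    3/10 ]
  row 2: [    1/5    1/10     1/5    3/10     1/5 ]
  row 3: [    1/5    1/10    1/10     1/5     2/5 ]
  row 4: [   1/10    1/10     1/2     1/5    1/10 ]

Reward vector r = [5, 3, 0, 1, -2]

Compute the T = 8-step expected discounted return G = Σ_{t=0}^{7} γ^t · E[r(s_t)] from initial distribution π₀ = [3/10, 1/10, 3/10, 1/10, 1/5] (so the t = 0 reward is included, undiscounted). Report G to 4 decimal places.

t=0: π = [0.3000, 0.1000, 0.3000, 0.1000, 0.2000], E[r] = 1.5000, γ^t·E[r] = 1.500000, running G = 1.500000
t=1: π = [0.2400, 0.1700, 0.2200, 0.1900, 0.1800], E[r] = 1.5400, γ^t·E[r] = 1.386000, running G = 2.886000
t=2: π = [0.2300, 0.1650, 0.2110, 0.1810, 0.2130], E[r] = 1.4000, γ^t·E[r] = 1.134000, running G = 4.020000
t=3: π = [0.2247, 0.1625, 0.2228, 0.1816, 0.2084], E[r] = 1.3758, γ^t·E[r] = 1.002958, running G = 5.022958
t=4: π = [0.2241, 0.1612, 0.2219, 0.1836, 0.2093], E[r] = 1.3691, γ^t·E[r] = 0.898273, running G = 5.921231
t=5: π = [0.2239, 0.1609, 0.2220, 0.1837, 0.2095], E[r] = 1.3670, γ^t·E[r] = 0.807174, running G = 6.728406
t=6: π = [0.2238, 0.1609, 0.2221, 0.1837, 0.2095], E[r] = 1.3665, γ^t·E[r] = 0.726219, running G = 7.454624
t=7: π = [0.2238, 0.1609, 0.2221, 0.1837, 0.2095], E[r] = 1.3664, γ^t·E[r] = 0.653538, running G = 8.108162

G = 8.1082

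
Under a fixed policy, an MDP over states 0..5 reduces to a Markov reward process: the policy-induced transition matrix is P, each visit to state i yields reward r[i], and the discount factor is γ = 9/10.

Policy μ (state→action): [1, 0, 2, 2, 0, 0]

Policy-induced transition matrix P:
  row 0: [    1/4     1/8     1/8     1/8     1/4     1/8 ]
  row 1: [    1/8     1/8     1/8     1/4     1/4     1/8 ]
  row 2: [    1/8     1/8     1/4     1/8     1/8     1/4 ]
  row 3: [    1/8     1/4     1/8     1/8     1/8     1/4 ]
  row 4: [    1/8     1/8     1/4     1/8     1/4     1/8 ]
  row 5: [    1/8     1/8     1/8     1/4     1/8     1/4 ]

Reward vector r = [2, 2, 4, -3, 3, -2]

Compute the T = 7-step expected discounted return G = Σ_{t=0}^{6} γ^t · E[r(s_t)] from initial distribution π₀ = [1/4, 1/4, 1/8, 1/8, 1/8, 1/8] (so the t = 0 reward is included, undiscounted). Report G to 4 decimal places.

G = 5.2175

t=0: π = [0.2500, 0.2500, 0.1250, 0.1250, 0.1250, 0.1250], E[r] = 1.2500, γ^t·E[r] = 1.250000, running G = 1.250000
t=1: π = [0.1563, 0.1406, 0.1563, 0.1719, 0.2031, 0.1719], E[r] = 0.9688, γ^t·E[r] = 0.871875, running G = 2.121875
t=2: π = [0.1445, 0.1465, 0.1699, 0.1641, 0.1875, 0.1875], E[r] = 0.9570, γ^t·E[r] = 0.775195, running G = 2.897070
t=3: π = [0.1431, 0.1455, 0.1697, 0.1667, 0.1848, 0.1902], E[r] = 0.9297, γ^t·E[r] = 0.677742, running G = 3.574813
t=4: π = [0.1429, 0.1458, 0.1693, 0.1670, 0.1842, 0.1908], E[r] = 0.9247, γ^t·E[r] = 0.606684, running G = 4.181497
t=5: π = [0.1429, 0.1459, 0.1692, 0.1671, 0.1841, 0.1909], E[r] = 0.9235, γ^t·E[r] = 0.545327, running G = 4.726823
t=6: π = [0.1429, 0.1459, 0.1692, 0.1671, 0.1841, 0.1909], E[r] = 0.9234, γ^t·E[r] = 0.490721, running G = 5.217544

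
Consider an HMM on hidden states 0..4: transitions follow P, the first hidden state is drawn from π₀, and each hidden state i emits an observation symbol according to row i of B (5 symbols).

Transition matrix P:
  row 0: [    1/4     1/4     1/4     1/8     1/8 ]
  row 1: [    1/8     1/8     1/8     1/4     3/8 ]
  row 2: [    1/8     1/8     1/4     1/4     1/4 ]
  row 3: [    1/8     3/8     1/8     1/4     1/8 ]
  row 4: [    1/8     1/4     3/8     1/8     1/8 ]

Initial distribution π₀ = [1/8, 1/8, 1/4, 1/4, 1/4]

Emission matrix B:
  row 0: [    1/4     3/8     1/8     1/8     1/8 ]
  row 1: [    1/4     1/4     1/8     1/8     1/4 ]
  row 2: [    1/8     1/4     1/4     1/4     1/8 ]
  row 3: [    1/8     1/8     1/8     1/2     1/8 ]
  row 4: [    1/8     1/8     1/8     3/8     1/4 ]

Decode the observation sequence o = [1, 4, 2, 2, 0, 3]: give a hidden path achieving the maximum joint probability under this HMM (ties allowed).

t=0: δ = [4.688e-02, 3.125e-02, 6.250e-02, 3.125e-02, 3.125e-02]  (obs o_0=1)
t=1: δ = [1.465e-03, 2.930e-03, 1.953e-03, 1.953e-03, 3.906e-03]  ψ = [0, 0, 2, 2, 2]  (obs o_1=4)
t=2: δ = [6.104e-05, 1.221e-04, 3.662e-04, 9.155e-05, 1.373e-04]  ψ = [4, 4, 4, 1, 1]  (obs o_2=2)
t=3: δ = [5.722e-06, 5.722e-06, 2.289e-05, 1.144e-05, 1.144e-05]  ψ = [2, 2, 2, 2, 2]  (obs o_3=2)
t=4: δ = [7.153e-07, 1.073e-06, 7.153e-07, 7.153e-07, 7.153e-07]  ψ = [2, 3, 2, 2, 2]  (obs o_4=0)
t=5: δ = [2.235e-08, 3.353e-08, 6.706e-08, 1.341e-07, 1.509e-07]  ψ = [0, 3, 4, 1, 1]  (obs o_5=3)
backtrack: best end state = 4; path = [2, 4, 2, 3, 1, 4]

path = [2, 4, 2, 3, 1, 4]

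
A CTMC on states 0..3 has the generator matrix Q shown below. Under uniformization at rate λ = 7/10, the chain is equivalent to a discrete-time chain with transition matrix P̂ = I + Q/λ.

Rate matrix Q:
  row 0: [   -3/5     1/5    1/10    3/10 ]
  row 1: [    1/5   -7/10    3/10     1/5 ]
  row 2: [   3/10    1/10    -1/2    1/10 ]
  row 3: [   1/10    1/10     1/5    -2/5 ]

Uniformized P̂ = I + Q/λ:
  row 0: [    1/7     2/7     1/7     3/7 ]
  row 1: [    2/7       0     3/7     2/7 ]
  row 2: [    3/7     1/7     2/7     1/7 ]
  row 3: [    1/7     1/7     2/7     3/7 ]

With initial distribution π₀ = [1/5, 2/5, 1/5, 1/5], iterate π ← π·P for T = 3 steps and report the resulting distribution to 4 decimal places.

t=0: π = [0.2000, 0.4000, 0.2000, 0.2000]
t=1: π = [0.2571, 0.1143, 0.3143, 0.3143]
t=2: π = [0.2490, 0.1633, 0.2653, 0.3224]
t=3: π = [0.2420, 0.1551, 0.2735, 0.3294]

π = [0.2420, 0.1551, 0.2735, 0.3294]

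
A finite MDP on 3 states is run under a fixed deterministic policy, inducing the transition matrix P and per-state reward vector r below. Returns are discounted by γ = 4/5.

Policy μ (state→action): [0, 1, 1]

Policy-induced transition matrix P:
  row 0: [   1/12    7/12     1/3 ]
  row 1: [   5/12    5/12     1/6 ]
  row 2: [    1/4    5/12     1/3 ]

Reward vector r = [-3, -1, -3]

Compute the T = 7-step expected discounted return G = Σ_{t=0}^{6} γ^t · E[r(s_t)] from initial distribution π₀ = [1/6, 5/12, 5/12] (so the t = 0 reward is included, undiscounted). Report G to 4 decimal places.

t=0: π = [0.1667, 0.4167, 0.4167], E[r] = -2.1667, γ^t·E[r] = -2.166667, running G = -2.166667
t=1: π = [0.2917, 0.4444, 0.2639], E[r] = -2.1111, γ^t·E[r] = -1.688889, running G = -3.855556
t=2: π = [0.2755, 0.4653, 0.2593], E[r] = -2.0694, γ^t·E[r] = -1.324444, running G = -5.180000
t=3: π = [0.2816, 0.4626, 0.2558], E[r] = -2.0748, γ^t·E[r] = -1.062321, running G = -6.242321
t=4: π = [0.2802, 0.4636, 0.2562], E[r] = -2.0728, γ^t·E[r] = -0.849014, running G = -7.091335
t=5: π = [0.2806, 0.4634, 0.2561], E[r] = -2.0733, γ^t·E[r] = -0.679373, running G = -7.770708
t=6: π = [0.2805, 0.4634, 0.2561], E[r] = -2.0731, γ^t·E[r] = -0.543462, running G = -8.314169

G = -8.3142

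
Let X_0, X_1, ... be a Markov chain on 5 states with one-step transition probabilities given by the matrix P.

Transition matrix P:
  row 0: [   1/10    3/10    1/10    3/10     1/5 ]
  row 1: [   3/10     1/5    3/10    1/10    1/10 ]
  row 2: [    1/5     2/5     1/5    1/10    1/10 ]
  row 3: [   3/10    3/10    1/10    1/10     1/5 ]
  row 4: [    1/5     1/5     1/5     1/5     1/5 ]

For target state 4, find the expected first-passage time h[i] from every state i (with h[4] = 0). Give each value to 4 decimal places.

First-step conditioning: h[4] = 0; for i ≠ 4, h[i] = 1 + Σ_k P[i][k]·h[k].
  h[0] = 1 + 1/10·h[0] + 3/10·h[1] + 1/10·h[2] + 3/10·h[3]
  h[1] = 1 + 3/10·h[0] + 1/5·h[1] + 3/10·h[2] + 1/10·h[3]
  h[2] = 1 + 1/5·h[0] + 2/5·h[1] + 1/5·h[2] + 1/10·h[3]
  h[3] = 1 + 3/10·h[0] + 3/10·h[1] + 1/10·h[2] + 1/10·h[3]
Solving the 4×4 linear system over states ≠ 4 gives exactly h = [970/149, 1080/149, 1090/149, 970/149, 0] (h[4] = 0 is the target).

h = [6.5101, 7.2483, 7.3154, 6.5101, 0.0000]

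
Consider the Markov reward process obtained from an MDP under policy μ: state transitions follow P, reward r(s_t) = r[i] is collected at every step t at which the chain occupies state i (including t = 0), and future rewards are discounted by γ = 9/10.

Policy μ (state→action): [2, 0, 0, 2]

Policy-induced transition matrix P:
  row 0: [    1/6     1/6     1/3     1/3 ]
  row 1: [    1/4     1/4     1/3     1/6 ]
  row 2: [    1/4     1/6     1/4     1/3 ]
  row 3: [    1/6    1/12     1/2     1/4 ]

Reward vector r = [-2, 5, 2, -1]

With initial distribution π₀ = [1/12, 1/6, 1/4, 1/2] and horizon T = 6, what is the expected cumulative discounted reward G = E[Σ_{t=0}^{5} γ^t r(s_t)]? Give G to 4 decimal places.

t=0: π = [0.0833, 0.1667, 0.2500, 0.5000], E[r] = 0.6667, γ^t·E[r] = 0.666667, running G = 0.666667
t=1: π = [0.2014, 0.1389, 0.3958, 0.2639], E[r] = 0.8194, γ^t·E[r] = 0.737500, running G = 1.404167
t=2: π = [0.2112, 0.1563, 0.3443, 0.2882], E[r] = 0.7593, γ^t·E[r] = 0.615000, running G = 2.019167
t=3: π = [0.2084, 0.1557, 0.3527, 0.2833], E[r] = 0.7837, γ^t·E[r] = 0.571289, running G = 2.590456
t=4: π = [0.2090, 0.1560, 0.3512, 0.2838], E[r] = 0.7806, γ^t·E[r] = 0.512177, running G = 3.102633
t=5: π = [0.2089, 0.1560, 0.3514, 0.2837], E[r] = 0.7813, γ^t·E[r] = 0.461347, running G = 3.563980

G = 3.5640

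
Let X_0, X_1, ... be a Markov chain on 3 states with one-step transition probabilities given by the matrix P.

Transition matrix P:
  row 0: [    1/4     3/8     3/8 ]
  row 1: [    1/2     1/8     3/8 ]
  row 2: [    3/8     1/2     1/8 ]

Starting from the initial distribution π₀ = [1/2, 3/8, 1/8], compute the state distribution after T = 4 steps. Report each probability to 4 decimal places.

π = [0.3691, 0.3315, 0.2993]

t=0: π = [0.5000, 0.3750, 0.1250]
t=1: π = [0.3594, 0.2969, 0.3438]
t=2: π = [0.3672, 0.3438, 0.2891]
t=3: π = [0.3721, 0.3252, 0.3027]
t=4: π = [0.3691, 0.3315, 0.2993]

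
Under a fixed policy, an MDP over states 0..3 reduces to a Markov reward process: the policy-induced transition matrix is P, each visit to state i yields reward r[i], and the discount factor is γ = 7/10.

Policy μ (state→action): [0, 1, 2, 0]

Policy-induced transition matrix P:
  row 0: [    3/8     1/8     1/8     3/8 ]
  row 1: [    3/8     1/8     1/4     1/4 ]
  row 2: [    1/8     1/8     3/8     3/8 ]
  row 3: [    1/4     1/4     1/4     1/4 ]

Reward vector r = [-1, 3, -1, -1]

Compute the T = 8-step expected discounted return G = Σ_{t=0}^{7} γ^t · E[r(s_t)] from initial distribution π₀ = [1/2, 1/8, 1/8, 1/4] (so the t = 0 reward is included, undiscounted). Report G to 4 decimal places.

G = -1.2530

t=0: π = [0.5000, 0.1250, 0.1250, 0.2500], E[r] = -0.5000, γ^t·E[r] = -0.500000, running G = -0.500000
t=1: π = [0.3125, 0.1563, 0.2031, 0.3281], E[r] = -0.3750, γ^t·E[r] = -0.262500, running G = -0.762500
t=2: π = [0.2832, 0.1660, 0.2363, 0.3145], E[r] = -0.3359, γ^t·E[r] = -0.164609, running G = -0.927109
t=3: π = [0.2766, 0.1643, 0.2441, 0.3149], E[r] = -0.3428, γ^t·E[r] = -0.117571, running G = -1.044681
t=4: π = [0.2746, 0.1644, 0.2459, 0.3151], E[r] = -0.3425, γ^t·E[r] = -0.082241, running G = -1.126922
t=5: π = [0.2741, 0.1644, 0.2464, 0.3151], E[r] = -0.3425, γ^t·E[r] = -0.057556, running G = -1.184478
t=6: π = [0.2740, 0.1644, 0.2465, 0.3151], E[r] = -0.3425, γ^t·E[r] = -0.040291, running G = -1.224769
t=7: π = [0.2740, 0.1644, 0.2466, 0.3151], E[r] = -0.3425, γ^t·E[r] = -0.028204, running G = -1.252972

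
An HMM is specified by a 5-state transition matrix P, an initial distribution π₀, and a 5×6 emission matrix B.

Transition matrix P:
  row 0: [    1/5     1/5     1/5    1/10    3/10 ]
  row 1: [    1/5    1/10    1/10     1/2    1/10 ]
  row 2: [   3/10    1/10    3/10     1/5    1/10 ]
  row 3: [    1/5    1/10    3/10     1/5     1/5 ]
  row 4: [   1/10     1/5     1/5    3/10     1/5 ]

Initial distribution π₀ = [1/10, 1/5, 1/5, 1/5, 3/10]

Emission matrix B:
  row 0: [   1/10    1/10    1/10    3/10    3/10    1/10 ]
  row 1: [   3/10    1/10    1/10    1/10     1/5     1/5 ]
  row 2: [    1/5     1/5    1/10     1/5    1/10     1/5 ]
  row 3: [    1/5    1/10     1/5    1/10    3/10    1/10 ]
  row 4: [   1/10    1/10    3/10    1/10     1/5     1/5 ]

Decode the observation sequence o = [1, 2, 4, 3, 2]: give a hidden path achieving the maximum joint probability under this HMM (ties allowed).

t=0: δ = [1.000e-02, 2.000e-02, 4.000e-02, 2.000e-02, 3.000e-02]  (obs o_0=1)
t=1: δ = [1.200e-03, 6.000e-04, 1.200e-03, 2.000e-03, 1.800e-03]  ψ = [2, 4, 2, 1, 4]  (obs o_1=2)
t=2: δ = [1.200e-04, 7.200e-05, 6.000e-05, 1.620e-04, 8.000e-05]  ψ = [3, 4, 3, 4, 3]  (obs o_2=4)
t=3: δ = [9.720e-06, 2.400e-06, 9.720e-06, 3.600e-06, 3.600e-06]  ψ = [3, 0, 3, 1, 0]  (obs o_3=3)
t=4: δ = [2.916e-07, 1.944e-07, 2.916e-07, 3.888e-07, 8.748e-07]  ψ = [2, 0, 2, 2, 0]  (obs o_4=2)
backtrack: best end state = 4; path = [4, 4, 3, 0, 4]

path = [4, 4, 3, 0, 4]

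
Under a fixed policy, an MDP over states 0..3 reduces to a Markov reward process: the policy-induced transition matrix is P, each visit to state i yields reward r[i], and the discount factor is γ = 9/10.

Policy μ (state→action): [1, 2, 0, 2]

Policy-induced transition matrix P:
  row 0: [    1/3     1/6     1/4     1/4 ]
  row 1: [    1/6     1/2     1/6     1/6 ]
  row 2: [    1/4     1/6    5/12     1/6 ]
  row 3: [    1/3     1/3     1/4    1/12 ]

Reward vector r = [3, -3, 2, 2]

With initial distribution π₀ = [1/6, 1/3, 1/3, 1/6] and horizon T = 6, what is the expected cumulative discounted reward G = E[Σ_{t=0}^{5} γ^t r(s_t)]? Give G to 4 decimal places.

t=0: π = [0.1667, 0.3333, 0.3333, 0.1667], E[r] = 0.5000, γ^t·E[r] = 0.500000, running G = 0.500000
t=1: π = [0.2500, 0.3056, 0.2778, 0.1667], E[r] = 0.7222, γ^t·E[r] = 0.650000, running G = 1.150000
t=2: π = [0.2593, 0.2963, 0.2708, 0.1736], E[r] = 0.7778, γ^t·E[r] = 0.630000, running G = 1.780000
t=3: π = [0.2614, 0.2944, 0.2704, 0.1738], E[r] = 0.7895, γ^t·E[r] = 0.575578, running G = 2.355578
t=4: π = [0.2617, 0.2938, 0.2705, 0.1740], E[r] = 0.7930, γ^t·E[r] = 0.520256, running G = 2.875834
t=5: π = [0.2618, 0.2936, 0.2706, 0.1740], E[r] = 0.7939, γ^t·E[r] = 0.468808, running G = 3.344642

G = 3.3446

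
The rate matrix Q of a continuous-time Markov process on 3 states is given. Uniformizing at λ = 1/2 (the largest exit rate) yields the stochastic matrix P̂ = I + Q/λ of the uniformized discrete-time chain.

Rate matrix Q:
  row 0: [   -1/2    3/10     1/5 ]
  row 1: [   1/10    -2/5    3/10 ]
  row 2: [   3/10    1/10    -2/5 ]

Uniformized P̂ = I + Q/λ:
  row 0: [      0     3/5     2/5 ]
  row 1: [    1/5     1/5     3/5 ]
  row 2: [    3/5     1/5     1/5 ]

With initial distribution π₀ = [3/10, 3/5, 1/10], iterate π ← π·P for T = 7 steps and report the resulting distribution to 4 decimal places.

t=0: π = [0.3000, 0.6000, 0.1000]
t=1: π = [0.1800, 0.3200, 0.5000]
t=2: π = [0.3640, 0.2720, 0.3640]
t=3: π = [0.2728, 0.3456, 0.3816]
t=4: π = [0.2981, 0.3091, 0.3928]
t=5: π = [0.2975, 0.3192, 0.3833]
t=6: π = [0.2938, 0.3190, 0.3872]
t=7: π = [0.2961, 0.3175, 0.3864]

π = [0.2961, 0.3175, 0.3864]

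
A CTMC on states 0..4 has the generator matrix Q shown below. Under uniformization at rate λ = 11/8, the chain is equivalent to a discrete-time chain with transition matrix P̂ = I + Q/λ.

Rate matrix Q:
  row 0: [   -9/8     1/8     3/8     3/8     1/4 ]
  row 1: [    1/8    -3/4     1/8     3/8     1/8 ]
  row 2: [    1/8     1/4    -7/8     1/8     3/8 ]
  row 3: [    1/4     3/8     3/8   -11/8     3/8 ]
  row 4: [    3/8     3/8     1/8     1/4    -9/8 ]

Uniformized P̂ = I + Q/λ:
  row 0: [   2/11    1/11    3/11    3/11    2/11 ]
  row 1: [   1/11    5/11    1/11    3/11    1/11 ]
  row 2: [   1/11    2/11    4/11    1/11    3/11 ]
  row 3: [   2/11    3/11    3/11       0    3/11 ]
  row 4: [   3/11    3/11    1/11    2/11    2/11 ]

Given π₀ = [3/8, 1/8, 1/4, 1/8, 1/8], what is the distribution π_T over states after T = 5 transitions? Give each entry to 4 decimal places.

π = [0.1554, 0.2755, 0.2068, 0.1710, 0.1912]

t=0: π = [0.3750, 0.1250, 0.2500, 0.1250, 0.1250]
t=1: π = [0.1591, 0.2045, 0.2500, 0.1818, 0.2045]
t=2: π = [0.1591, 0.2583, 0.2211, 0.1591, 0.2025]
t=3: π = [0.1566, 0.2707, 0.2091, 0.1707, 0.1929]
t=4: π = [0.1557, 0.2745, 0.2074, 0.1706, 0.1917]
t=5: π = [0.1554, 0.2755, 0.2068, 0.1710, 0.1912]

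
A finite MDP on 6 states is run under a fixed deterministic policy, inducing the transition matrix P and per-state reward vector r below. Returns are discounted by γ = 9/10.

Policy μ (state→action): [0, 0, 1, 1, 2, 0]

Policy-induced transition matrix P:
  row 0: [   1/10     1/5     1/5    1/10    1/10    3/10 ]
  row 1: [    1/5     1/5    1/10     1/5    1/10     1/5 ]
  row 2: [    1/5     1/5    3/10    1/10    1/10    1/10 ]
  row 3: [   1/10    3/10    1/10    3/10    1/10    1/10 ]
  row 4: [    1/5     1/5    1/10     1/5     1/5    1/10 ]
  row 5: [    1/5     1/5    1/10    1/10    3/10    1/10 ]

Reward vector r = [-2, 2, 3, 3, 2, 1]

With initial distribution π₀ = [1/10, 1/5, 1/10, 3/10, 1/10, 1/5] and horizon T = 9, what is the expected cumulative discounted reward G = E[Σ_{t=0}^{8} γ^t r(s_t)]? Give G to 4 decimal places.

G = 9.5145

t=0: π = [0.1000, 0.2000, 0.1000, 0.3000, 0.1000, 0.2000], E[r] = 1.8000, γ^t·E[r] = 1.800000, running G = 1.800000
t=1: π = [0.1600, 0.2300, 0.1300, 0.1900, 0.1500, 0.1400], E[r] = 1.5400, γ^t·E[r] = 1.386000, running G = 3.186000
t=2: π = [0.1650, 0.2190, 0.1420, 0.1760, 0.1430, 0.1550], E[r] = 1.5030, γ^t·E[r] = 1.217430, running G = 4.403430
t=3: π = [0.1659, 0.2176, 0.1449, 0.1714, 0.1453, 0.1549], E[r] = 1.4978, γ^t·E[r] = 1.091896, running G = 5.495326
t=4: π = [0.1663, 0.2171, 0.1456, 0.1706, 0.1455, 0.1549], E[r] = 1.4961, γ^t·E[r] = 0.981604, running G = 6.476931
t=5: π = [0.1663, 0.2171, 0.1457, 0.1704, 0.1455, 0.1550], E[r] = 1.4959, γ^t·E[r] = 0.883307, running G = 7.360237
t=6: π = [0.1663, 0.2170, 0.1458, 0.1703, 0.1455, 0.1550], E[r] = 1.4958, γ^t·E[r] = 0.794942, running G = 8.155180
t=7: π = [0.1663, 0.2170, 0.1458, 0.1703, 0.1455, 0.1550], E[r] = 1.4958, γ^t·E[r] = 0.715442, running G = 8.870622
t=8: π = [0.1663, 0.2170, 0.1458, 0.1703, 0.1455, 0.1550], E[r] = 1.4958, γ^t·E[r] = 0.643896, running G = 9.514518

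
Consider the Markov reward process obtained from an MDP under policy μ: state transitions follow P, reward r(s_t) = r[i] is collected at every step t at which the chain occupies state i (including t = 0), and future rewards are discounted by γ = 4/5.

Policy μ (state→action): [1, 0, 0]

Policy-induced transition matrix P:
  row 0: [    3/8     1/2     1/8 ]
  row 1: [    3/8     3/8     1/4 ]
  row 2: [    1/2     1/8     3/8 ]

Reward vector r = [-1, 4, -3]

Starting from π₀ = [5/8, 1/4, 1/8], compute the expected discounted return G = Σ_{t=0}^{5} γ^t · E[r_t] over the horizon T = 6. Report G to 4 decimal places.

G = 1.3485

t=0: π = [0.6250, 0.2500, 0.1250], E[r] = 0.0000, γ^t·E[r] = 0.000000, running G = 0.000000
t=1: π = [0.3906, 0.4219, 0.1875], E[r] = 0.7344, γ^t·E[r] = 0.587500, running G = 0.587500
t=2: π = [0.3984, 0.3770, 0.2246], E[r] = 0.4355, γ^t·E[r] = 0.278750, running G = 0.866250
t=3: π = [0.4031, 0.3687, 0.2283], E[r] = 0.3867, γ^t·E[r] = 0.198000, running G = 1.064250
t=4: π = [0.4035, 0.3683, 0.2281], E[r] = 0.3853, γ^t·E[r] = 0.157813, running G = 1.222063
t=5: π = [0.4035, 0.3684, 0.2281], E[r] = 0.3859, γ^t·E[r] = 0.126441, running G = 1.348504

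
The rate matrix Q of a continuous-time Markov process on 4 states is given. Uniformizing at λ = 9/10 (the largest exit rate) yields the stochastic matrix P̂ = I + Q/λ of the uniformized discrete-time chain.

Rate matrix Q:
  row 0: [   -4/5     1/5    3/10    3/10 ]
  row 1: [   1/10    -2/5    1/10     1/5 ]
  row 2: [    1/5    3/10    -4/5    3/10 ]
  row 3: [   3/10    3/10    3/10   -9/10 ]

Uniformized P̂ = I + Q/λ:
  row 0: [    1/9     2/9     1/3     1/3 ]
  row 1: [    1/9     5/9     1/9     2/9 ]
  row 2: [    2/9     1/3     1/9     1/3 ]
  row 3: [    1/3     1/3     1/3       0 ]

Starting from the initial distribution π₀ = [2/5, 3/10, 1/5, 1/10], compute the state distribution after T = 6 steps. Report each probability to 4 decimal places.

π = [0.1815, 0.4026, 0.1996, 0.2163]

t=0: π = [0.4000, 0.3000, 0.2000, 0.1000]
t=1: π = [0.1556, 0.3556, 0.2222, 0.2667]
t=2: π = [0.1951, 0.3951, 0.2049, 0.2049]
t=3: π = [0.1794, 0.3995, 0.2000, 0.2211]
t=4: π = [0.1825, 0.4022, 0.2001, 0.2152]
t=5: π = [0.1812, 0.4024, 0.1995, 0.2169]
t=6: π = [0.1815, 0.4026, 0.1996, 0.2163]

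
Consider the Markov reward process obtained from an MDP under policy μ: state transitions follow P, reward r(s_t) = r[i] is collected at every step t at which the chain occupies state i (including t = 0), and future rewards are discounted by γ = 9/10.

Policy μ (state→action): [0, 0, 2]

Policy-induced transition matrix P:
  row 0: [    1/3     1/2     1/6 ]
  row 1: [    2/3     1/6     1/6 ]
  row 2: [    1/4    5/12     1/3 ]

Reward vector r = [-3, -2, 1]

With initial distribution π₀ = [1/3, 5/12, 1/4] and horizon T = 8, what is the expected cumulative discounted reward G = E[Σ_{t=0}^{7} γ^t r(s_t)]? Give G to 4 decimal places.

t=0: π = [0.3333, 0.4167, 0.2500], E[r] = -1.5833, γ^t·E[r] = -1.583333, running G = -1.583333
t=1: π = [0.4514, 0.3403, 0.2083], E[r] = -1.8264, γ^t·E[r] = -1.643750, running G = -3.227083
t=2: π = [0.4294, 0.3692, 0.2014], E[r] = -1.8252, γ^t·E[r] = -1.478438, running G = -4.705521
t=3: π = [0.4396, 0.3601, 0.2002], E[r] = -1.8389, γ^t·E[r] = -1.340578, running G = -6.046099
t=4: π = [0.4367, 0.3633, 0.2000], E[r] = -1.8366, γ^t·E[r] = -1.204980, running G = -7.251079
t=5: π = [0.4378, 0.3622, 0.2000], E[r] = -1.8377, γ^t·E[r] = -1.085163, running G = -8.336242
t=6: π = [0.4374, 0.3626, 0.2000], E[r] = -1.8374, γ^t·E[r] = -0.976475, running G = -9.312717
t=7: π = [0.4375, 0.3625, 0.2000], E[r] = -1.8375, γ^t·E[r] = -0.878884, running G = -10.191601

G = -10.1916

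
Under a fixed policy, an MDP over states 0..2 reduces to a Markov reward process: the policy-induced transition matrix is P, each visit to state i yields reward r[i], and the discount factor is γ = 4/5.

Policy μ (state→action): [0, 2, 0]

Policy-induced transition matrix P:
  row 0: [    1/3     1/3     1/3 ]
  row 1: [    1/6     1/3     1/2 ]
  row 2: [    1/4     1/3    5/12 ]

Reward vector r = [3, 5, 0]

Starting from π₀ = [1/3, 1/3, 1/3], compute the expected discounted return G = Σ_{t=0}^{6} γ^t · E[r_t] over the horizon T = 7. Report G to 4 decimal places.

G = 9.7517

t=0: π = [0.3333, 0.3333, 0.3333], E[r] = 2.6667, γ^t·E[r] = 2.666667, running G = 2.666667
t=1: π = [0.2500, 0.3333, 0.4167], E[r] = 2.4167, γ^t·E[r] = 1.933333, running G = 4.600000
t=2: π = [0.2431, 0.3333, 0.4236], E[r] = 2.3958, γ^t·E[r] = 1.533333, running G = 6.133333
t=3: π = [0.2425, 0.3333, 0.4242], E[r] = 2.3941, γ^t·E[r] = 1.225778, running G = 7.359111
t=4: π = [0.2424, 0.3333, 0.4242], E[r] = 2.3940, γ^t·E[r] = 0.980563, running G = 8.339674
t=5: π = [0.2424, 0.3333, 0.4242], E[r] = 2.3939, γ^t·E[r] = 0.784446, running G = 9.124120
t=6: π = [0.2424, 0.3333, 0.4242], E[r] = 2.3939, γ^t·E[r] = 0.627557, running G = 9.751677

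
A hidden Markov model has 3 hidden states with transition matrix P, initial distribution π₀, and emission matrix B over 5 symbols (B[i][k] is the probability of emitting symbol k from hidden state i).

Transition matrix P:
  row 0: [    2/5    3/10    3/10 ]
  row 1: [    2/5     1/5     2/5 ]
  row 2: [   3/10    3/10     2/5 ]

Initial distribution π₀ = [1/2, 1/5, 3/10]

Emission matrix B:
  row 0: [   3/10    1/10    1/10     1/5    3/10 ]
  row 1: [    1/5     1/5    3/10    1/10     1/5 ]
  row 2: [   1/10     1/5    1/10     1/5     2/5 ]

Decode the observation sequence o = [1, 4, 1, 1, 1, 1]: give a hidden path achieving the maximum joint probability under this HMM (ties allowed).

path = [2, 2, 2, 2, 2, 2]

t=0: δ = [5.000e-02, 4.000e-02, 6.000e-02]  (obs o_0=1)
t=1: δ = [6.000e-03, 3.600e-03, 9.600e-03]  ψ = [0, 2, 2]  (obs o_1=4)
t=2: δ = [2.880e-04, 5.760e-04, 7.680e-04]  ψ = [2, 2, 2]  (obs o_2=1)
t=3: δ = [2.304e-05, 4.608e-05, 6.144e-05]  ψ = [1, 2, 2]  (obs o_3=1)
t=4: δ = [1.843e-06, 3.686e-06, 4.915e-06]  ψ = [1, 2, 2]  (obs o_4=1)
t=5: δ = [1.475e-07, 2.949e-07, 3.932e-07]  ψ = [1, 2, 2]  (obs o_5=1)
backtrack: best end state = 2; path = [2, 2, 2, 2, 2, 2]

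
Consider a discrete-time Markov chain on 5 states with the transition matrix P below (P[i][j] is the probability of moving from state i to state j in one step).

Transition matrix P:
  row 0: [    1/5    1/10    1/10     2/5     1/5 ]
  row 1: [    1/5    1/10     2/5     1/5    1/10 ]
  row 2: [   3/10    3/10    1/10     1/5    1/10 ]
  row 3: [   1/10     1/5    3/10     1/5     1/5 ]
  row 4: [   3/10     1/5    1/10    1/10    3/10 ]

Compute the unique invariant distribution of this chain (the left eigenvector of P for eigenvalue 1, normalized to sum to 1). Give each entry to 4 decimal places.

Balance equations π_j = Σ_i π_i·P[i][j]:
  π_0 = 1/5·π_0 + 1/5·π_1 + 3/10·π_2 + 1/10·π_3 + 3/10·π_4
  π_1 = 1/10·π_0 + 1/10·π_1 + 3/10·π_2 + 1/5·π_3 + 1/5·π_4
  π_2 = 1/10·π_0 + 2/5·π_1 + 1/10·π_2 + 3/10·π_3 + 1/10·π_4
  π_3 = 2/5·π_0 + 1/5·π_1 + 1/5·π_2 + 1/5·π_3 + 1/10·π_4
  normalize: π_0 + π_1 + π_2 + π_3 + π_4 = 1
Solving the linear system gives exactly π = [260/1207, 653/3621, 721/3621, 815/3621, 652/3621].

π = [0.2154, 0.1803, 0.1991, 0.2251, 0.1801]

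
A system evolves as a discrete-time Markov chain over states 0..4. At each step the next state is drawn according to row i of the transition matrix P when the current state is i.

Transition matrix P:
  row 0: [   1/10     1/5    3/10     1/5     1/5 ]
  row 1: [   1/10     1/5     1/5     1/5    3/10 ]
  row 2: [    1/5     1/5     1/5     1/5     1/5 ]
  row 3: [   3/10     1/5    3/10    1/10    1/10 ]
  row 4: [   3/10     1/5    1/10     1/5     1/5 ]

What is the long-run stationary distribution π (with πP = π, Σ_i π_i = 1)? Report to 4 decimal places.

Balance equations π_j = Σ_i π_i·P[i][j]:
  π_0 = 1/10·π_0 + 1/10·π_1 + 1/5·π_2 + 3/10·π_3 + 3/10·π_4
  π_1 = 1/5·π_0 + 1/5·π_1 + 1/5·π_2 + 1/5·π_3 + 1/5·π_4
  π_2 = 3/10·π_0 + 1/5·π_1 + 1/5·π_2 + 3/10·π_3 + 1/10·π_4
  π_3 = 1/5·π_0 + 1/5·π_1 + 1/5·π_2 + 1/10·π_3 + 1/5·π_4
  normalize: π_0 + π_1 + π_2 + π_3 + π_4 = 1
Solving the linear system gives exactly π = [1201/6050, 1/5, 659/3025, 2/11, 111/550].

π = [0.1985, 0.2000, 0.2179, 0.1818, 0.2018]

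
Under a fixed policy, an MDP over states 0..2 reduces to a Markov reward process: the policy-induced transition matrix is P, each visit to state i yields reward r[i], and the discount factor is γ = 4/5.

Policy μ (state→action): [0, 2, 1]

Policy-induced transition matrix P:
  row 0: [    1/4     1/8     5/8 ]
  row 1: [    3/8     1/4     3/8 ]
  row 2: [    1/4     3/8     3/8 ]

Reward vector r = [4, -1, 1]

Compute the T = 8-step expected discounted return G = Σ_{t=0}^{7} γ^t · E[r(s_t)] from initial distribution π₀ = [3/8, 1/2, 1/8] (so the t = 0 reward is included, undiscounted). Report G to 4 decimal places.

G = 5.4071

t=0: π = [0.3750, 0.5000, 0.1250], E[r] = 1.1250, γ^t·E[r] = 1.125000, running G = 1.125000
t=1: π = [0.3125, 0.2188, 0.4688], E[r] = 1.5000, γ^t·E[r] = 1.200000, running G = 2.325000
t=2: π = [0.2773, 0.2695, 0.4531], E[r] = 1.2930, γ^t·E[r] = 0.827500, running G = 3.152500
t=3: π = [0.2837, 0.2720, 0.4443], E[r] = 1.3071, γ^t·E[r] = 0.669250, running G = 3.821750
t=4: π = [0.2840, 0.2701, 0.4459], E[r] = 1.3118, γ^t·E[r] = 0.537325, running G = 4.359075
t=5: π = [0.2838, 0.2702, 0.4460], E[r] = 1.3108, γ^t·E[r] = 0.429523, running G = 4.788598
t=6: π = [0.2838, 0.2703, 0.4459], E[r] = 1.3108, γ^t·E[r] = 0.343613, running G = 5.132211
t=7: π = [0.2838, 0.2703, 0.4459], E[r] = 1.3108, γ^t·E[r] = 0.274898, running G = 5.407109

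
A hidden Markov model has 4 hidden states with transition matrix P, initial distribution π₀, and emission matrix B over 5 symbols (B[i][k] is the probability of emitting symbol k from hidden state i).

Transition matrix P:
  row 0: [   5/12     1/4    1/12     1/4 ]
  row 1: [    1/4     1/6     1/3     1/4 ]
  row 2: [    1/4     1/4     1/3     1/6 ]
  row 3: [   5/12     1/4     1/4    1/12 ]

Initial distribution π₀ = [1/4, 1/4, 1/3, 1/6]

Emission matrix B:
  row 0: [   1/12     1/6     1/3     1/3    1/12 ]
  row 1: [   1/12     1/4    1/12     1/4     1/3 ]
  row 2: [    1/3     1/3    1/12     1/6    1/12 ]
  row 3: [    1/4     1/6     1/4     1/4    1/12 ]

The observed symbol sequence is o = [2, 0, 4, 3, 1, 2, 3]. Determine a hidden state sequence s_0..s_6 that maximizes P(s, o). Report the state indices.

path = [0, 3, 1, 0, 0, 0, 0]

t=0: δ = [8.333e-02, 2.083e-02, 2.778e-02, 4.167e-02]  (obs o_0=2)
t=1: δ = [2.894e-03, 1.736e-03, 3.472e-03, 5.208e-03]  ψ = [0, 0, 3, 0]  (obs o_1=0)
t=2: δ = [1.808e-04, 4.340e-04, 1.085e-04, 6.028e-05]  ψ = [3, 3, 3, 0]  (obs o_2=4)
t=3: δ = [3.617e-05, 1.808e-05, 2.411e-05, 2.713e-05]  ψ = [1, 1, 1, 1]  (obs o_3=3)
t=4: δ = [2.512e-06, 2.261e-06, 2.679e-06, 1.507e-06]  ψ = [0, 0, 2, 0]  (obs o_4=1)
t=5: δ = [3.489e-07, 5.582e-08, 7.442e-08, 1.570e-07]  ψ = [0, 2, 2, 0]  (obs o_5=2)
t=6: δ = [4.845e-08, 2.180e-08, 6.541e-09, 2.180e-08]  ψ = [0, 0, 3, 0]  (obs o_6=3)
backtrack: best end state = 0; path = [0, 3, 1, 0, 0, 0, 0]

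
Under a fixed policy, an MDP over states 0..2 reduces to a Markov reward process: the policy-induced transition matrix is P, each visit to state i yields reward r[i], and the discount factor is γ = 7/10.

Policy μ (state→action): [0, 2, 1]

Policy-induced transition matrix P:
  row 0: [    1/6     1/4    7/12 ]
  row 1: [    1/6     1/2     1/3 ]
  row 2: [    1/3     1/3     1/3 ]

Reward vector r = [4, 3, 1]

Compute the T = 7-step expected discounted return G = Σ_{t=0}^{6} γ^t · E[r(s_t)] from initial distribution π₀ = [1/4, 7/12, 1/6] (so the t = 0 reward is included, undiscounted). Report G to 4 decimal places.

t=0: π = [0.2500, 0.5833, 0.1667], E[r] = 2.9167, γ^t·E[r] = 2.916667, running G = 2.916667
t=1: π = [0.1944, 0.4097, 0.3958], E[r] = 2.4028, γ^t·E[r] = 1.681944, running G = 4.598611
t=2: π = [0.2326, 0.3854, 0.3819], E[r] = 2.4688, γ^t·E[r] = 1.209688, running G = 5.808299
t=3: π = [0.2303, 0.3782, 0.3915], E[r] = 2.4473, γ^t·E[r] = 0.839437, running G = 6.647736
t=4: π = [0.2319, 0.3772, 0.3909], E[r] = 2.4501, γ^t·E[r] = 0.588266, running G = 7.236001
t=5: π = [0.2318, 0.3769, 0.3913], E[r] = 2.4492, γ^t·E[r] = 0.411636, running G = 7.647638
t=6: π = [0.2319, 0.3768, 0.3913], E[r] = 2.4493, γ^t·E[r] = 0.288159, running G = 7.935796

G = 7.9358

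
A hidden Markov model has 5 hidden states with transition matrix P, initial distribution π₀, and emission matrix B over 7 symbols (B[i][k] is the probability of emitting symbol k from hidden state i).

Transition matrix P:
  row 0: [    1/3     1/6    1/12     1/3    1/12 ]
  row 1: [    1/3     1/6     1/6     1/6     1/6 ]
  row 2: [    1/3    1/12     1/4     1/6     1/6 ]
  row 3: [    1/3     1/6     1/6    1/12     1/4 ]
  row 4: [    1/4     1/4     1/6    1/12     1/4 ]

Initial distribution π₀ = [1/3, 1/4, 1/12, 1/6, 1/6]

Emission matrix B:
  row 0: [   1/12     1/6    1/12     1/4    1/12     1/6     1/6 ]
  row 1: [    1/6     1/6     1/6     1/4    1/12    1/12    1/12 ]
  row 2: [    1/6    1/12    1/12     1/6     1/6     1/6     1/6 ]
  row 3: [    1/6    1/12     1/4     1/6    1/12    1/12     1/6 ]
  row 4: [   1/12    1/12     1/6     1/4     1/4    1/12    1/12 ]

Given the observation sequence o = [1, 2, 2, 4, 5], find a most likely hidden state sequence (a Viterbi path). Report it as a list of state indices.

t=0: δ = [5.556e-02, 4.167e-02, 6.944e-03, 1.389e-02, 1.389e-02]  (obs o_0=1)
t=1: δ = [1.543e-03, 1.543e-03, 5.787e-04, 4.630e-03, 1.157e-03]  ψ = [0, 0, 1, 0, 1]  (obs o_1=2)
t=2: δ = [1.286e-04, 1.286e-04, 6.430e-05, 1.286e-04, 1.929e-04]  ψ = [3, 3, 3, 0, 3]  (obs o_2=2)
t=3: δ = [4.019e-06, 4.019e-06, 5.358e-06, 3.572e-06, 1.206e-05]  ψ = [4, 4, 4, 0, 4]  (obs o_3=4)
t=4: δ = [5.023e-07, 2.512e-07, 3.349e-07, 1.116e-07, 2.512e-07]  ψ = [4, 4, 4, 0, 4]  (obs o_4=5)
backtrack: best end state = 0; path = [0, 3, 4, 4, 0]

path = [0, 3, 4, 4, 0]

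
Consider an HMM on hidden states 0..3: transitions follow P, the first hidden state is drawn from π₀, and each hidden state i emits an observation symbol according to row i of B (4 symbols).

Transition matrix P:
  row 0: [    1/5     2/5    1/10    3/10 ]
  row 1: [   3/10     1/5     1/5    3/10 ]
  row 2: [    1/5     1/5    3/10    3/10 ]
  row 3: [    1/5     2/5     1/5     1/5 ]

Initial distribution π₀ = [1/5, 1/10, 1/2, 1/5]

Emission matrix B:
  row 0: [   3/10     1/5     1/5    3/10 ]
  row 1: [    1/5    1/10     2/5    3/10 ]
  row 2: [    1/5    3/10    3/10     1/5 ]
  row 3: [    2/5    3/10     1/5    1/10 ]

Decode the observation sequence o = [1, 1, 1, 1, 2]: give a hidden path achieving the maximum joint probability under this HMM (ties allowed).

t=0: δ = [4.000e-02, 1.000e-02, 1.500e-01, 6.000e-02]  (obs o_0=1)
t=1: δ = [6.000e-03, 3.000e-03, 1.350e-02, 1.350e-02]  ψ = [2, 2, 2, 2]  (obs o_1=1)
t=2: δ = [5.400e-04, 5.400e-04, 1.215e-03, 1.215e-03]  ψ = [2, 3, 2, 2]  (obs o_2=1)
t=3: δ = [4.860e-05, 4.860e-05, 1.094e-04, 1.094e-04]  ψ = [2, 3, 2, 2]  (obs o_3=1)
t=4: δ = [4.374e-06, 1.750e-05, 9.842e-06, 6.561e-06]  ψ = [2, 3, 2, 2]  (obs o_4=2)
backtrack: best end state = 1; path = [2, 2, 2, 3, 1]

path = [2, 2, 2, 3, 1]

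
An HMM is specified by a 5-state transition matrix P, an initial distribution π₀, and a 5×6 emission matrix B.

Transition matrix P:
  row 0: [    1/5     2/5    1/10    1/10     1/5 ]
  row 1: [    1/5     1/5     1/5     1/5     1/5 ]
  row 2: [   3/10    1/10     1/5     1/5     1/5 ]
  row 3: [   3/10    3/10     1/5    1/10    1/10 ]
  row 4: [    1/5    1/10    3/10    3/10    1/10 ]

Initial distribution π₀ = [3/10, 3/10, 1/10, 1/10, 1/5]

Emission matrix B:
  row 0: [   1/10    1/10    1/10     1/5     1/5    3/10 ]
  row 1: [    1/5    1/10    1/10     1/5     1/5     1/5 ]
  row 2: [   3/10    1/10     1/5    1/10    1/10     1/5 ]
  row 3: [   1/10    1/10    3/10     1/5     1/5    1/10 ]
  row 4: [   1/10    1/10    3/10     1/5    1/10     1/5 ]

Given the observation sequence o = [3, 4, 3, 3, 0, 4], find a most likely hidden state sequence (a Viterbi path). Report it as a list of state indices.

path = [0, 1, 0, 1, 2, 0]

t=0: δ = [6.000e-02, 6.000e-02, 1.000e-02, 2.000e-02, 4.000e-02]  (obs o_0=3)
t=1: δ = [2.400e-03, 4.800e-03, 1.200e-03, 2.400e-03, 1.200e-03]  ψ = [0, 0, 1, 1, 0]  (obs o_1=4)
t=2: δ = [1.920e-04, 1.920e-04, 9.600e-05, 1.920e-04, 1.920e-04]  ψ = [1, 0, 1, 1, 1]  (obs o_2=3)
t=3: δ = [1.152e-05, 1.536e-05, 5.760e-06, 1.152e-05, 7.680e-06]  ψ = [3, 0, 4, 4, 0]  (obs o_3=3)
t=4: δ = [3.456e-07, 9.216e-07, 9.216e-07, 3.072e-07, 3.072e-07]  ψ = [3, 0, 1, 1, 1]  (obs o_4=0)
t=5: δ = [5.530e-08, 3.686e-08, 1.843e-08, 3.686e-08, 1.843e-08]  ψ = [2, 1, 1, 1, 1]  (obs o_5=4)
backtrack: best end state = 0; path = [0, 1, 0, 1, 2, 0]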